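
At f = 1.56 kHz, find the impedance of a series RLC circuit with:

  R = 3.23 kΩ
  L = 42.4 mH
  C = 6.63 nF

Step 1 — Angular frequency: ω = 2π·f = 2π·1560 = 9802 rad/s.
Step 2 — Component impedances:
  R: Z = R = 3230 Ω
  L: Z = jωL = j·9802·0.0424 = 0 + j415.6 Ω
  C: Z = 1/(jωC) = -j/(ω·C) = 0 - j1.539e+04 Ω
Step 3 — Series combination: Z_total = R + L + C = 3230 - j1.497e+04 Ω = 1.532e+04∠-77.8° Ω.

Z = 3230 - j1.497e+04 Ω = 1.532e+04∠-77.8° Ω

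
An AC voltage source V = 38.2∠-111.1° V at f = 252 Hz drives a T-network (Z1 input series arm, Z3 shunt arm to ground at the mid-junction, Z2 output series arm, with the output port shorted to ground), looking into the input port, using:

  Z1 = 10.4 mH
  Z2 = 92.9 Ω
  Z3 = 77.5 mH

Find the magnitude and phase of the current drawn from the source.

Step 1 — Angular frequency: ω = 2π·f = 2π·252 = 1583 rad/s.
Step 2 — Component impedances:
  Z1: Z = jωL = j·1583·0.0104 = 0 + j16.47 Ω
  Z2: Z = R = 92.9 Ω
  Z3: Z = jωL = j·1583·0.0775 = 0 + j122.7 Ω
Step 3 — With the output port shorted to ground, the output series arm Z2 runs from the junction to ground; the shunt arm Z3 also runs from the junction to ground. They appear in parallel: Z3 || Z2 = 59.05 + j44.71 Ω.
Step 4 — Series with input arm Z1: Z_in = Z1 + (Z3 || Z2) = 59.05 + j61.17 Ω = 85.03∠46.0° Ω.
Step 5 — Source phasor: V = 38.2∠-111.1° V = -13.75 - j35.64 V.
Step 6 — Ohm's law: I = V / Z_total = (-13.75 - j35.64) / (59.05 + j61.17) = -0.4139 - j0.1747 A.
Step 7 — Convert to polar: |I| = 0.4493 A, ∠I = -157.1°.

I = 0.4493∠-157.1° A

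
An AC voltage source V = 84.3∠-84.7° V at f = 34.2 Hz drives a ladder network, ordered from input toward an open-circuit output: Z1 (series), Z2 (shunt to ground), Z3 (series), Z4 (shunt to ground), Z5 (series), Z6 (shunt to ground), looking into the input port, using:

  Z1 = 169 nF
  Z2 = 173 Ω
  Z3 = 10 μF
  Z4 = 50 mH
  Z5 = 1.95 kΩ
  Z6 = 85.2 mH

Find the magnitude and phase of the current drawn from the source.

Step 1 — Angular frequency: ω = 2π·f = 2π·34.2 = 214.9 rad/s.
Step 2 — Component impedances:
  Z1: Z = 1/(jωC) = -j/(ω·C) = 0 - j2.754e+04 Ω
  Z2: Z = R = 173 Ω
  Z3: Z = 1/(jωC) = -j/(ω·C) = 0 - j465.4 Ω
  Z4: Z = jωL = j·214.9·0.05 = 0 + j10.74 Ω
  Z5: Z = R = 1950 Ω
  Z6: Z = jωL = j·214.9·0.0852 = 0 + j18.31 Ω
Step 3 — Ladder network (open output): work backward from the far end, alternating series and parallel combinations. Z_in = 151.1 - j2.759e+04 Ω = 2.759e+04∠-89.7° Ω.
Step 4 — Source phasor: V = 84.3∠-84.7° V = 7.787 - j83.94 V.
Step 5 — Ohm's law: I = V / Z_total = (7.787 - j83.94) / (151.1 - j2.759e+04) = 0.003043 + j0.0002655 A.
Step 6 — Convert to polar: |I| = 0.003055 A, ∠I = 5.0°.

I = 0.003055∠5.0° A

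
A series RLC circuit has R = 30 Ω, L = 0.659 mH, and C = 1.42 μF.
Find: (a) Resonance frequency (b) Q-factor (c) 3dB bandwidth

Step 1 — Resonance condition Im(Z)=0 gives ω₀ = 1/√(LC).
Step 2 — ω₀ = 1/√(0.000659·1.42e-06) = 3.269e+04 rad/s.
Step 3 — f₀ = ω₀/(2π) = 5203 Hz.
Step 4 — Series Q: Q = ω₀L/R = 3.269e+04·0.000659/30 = 0.7181.
Step 5 — 3dB bandwidth: Δω = ω₀/Q = 4.552e+04 rad/s; BW = Δω/(2π) = 7245 Hz.

(a) f₀ = 5203 Hz  (b) Q = 0.7181  (c) BW = 7245 Hz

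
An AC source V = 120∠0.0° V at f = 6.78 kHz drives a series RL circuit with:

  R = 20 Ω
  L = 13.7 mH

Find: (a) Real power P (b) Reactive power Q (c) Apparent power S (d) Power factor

Step 1 — Angular frequency: ω = 2π·f = 2π·6780 = 4.26e+04 rad/s.
Step 2 — Component impedances:
  R: Z = R = 20 Ω
  L: Z = jωL = j·4.26e+04·0.0137 = 0 + j583.6 Ω
Step 3 — Series combination: Z_total = R + L = 20 + j583.6 Ω = 584∠88.0° Ω.
Step 4 — Source phasor: V = 120∠0.0° V = 120 V.
Step 5 — Current: I = V / Z = 0.007038 - j0.2054 A = 0.2055∠-88.0° A.
Step 6 — Complex power: S = V·I* = 0.8445 + j24.64 VA.
Step 7 — Real power: P = Re(S) = 0.8445 W.
Step 8 — Reactive power: Q = Im(S) = 24.64 VAR.
Step 9 — Apparent power: |S| = 24.66 VA.
Step 10 — Power factor: PF = P/|S| = 0.03425 (lagging).

(a) P = 0.8445 W  (b) Q = 24.64 VAR  (c) S = 24.66 VA  (d) PF = 0.03425 (lagging)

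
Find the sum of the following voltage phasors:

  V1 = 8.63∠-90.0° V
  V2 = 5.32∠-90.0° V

Step 1 — Convert each phasor to rectangular form:
  V1 = 8.63·(cos(-90.0°) + j·sin(-90.0°)) = 0 - j8.63 V
  V2 = 5.32·(cos(-90.0°) + j·sin(-90.0°)) = 0 - j5.32 V
Step 2 — Sum components: V_total = 0 - j13.95 V.
Step 3 — Convert to polar: |V_total| = 13.95 V, ∠V_total = -90.0°.

V_total = 13.95∠-90.0° V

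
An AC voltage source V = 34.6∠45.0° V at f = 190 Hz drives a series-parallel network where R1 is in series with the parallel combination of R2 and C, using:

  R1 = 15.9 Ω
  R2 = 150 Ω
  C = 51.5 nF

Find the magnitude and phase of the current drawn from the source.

Step 1 — Angular frequency: ω = 2π·f = 2π·190 = 1194 rad/s.
Step 2 — Component impedances:
  R1: Z = R = 15.9 Ω
  R2: Z = R = 150 Ω
  C: Z = 1/(jωC) = -j/(ω·C) = 0 - j1.627e+04 Ω
Step 3 — Parallel branch: R2 || C = 1/(1/R2 + 1/C) = 150 - j1.383 Ω.
Step 4 — Series with R1: Z_total = R1 + (R2 || C) = 165.9 - j1.383 Ω = 165.9∠-0.5° Ω.
Step 5 — Source phasor: V = 34.6∠45.0° V = 24.47 + j24.47 V.
Step 6 — Ohm's law: I = V / Z_total = (24.47 + j24.47) / (165.9 - j1.383) = 0.1462 + j0.1487 A.
Step 7 — Convert to polar: |I| = 0.2086 A, ∠I = 45.5°.

I = 0.2086∠45.5° A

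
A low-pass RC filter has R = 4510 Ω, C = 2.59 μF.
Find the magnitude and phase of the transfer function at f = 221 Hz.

Step 1 — Angular frequency: ω = 2π·221 = 1389 rad/s.
Step 2 — Transfer function: H(jω) = 1/(1 + jωRC).
Step 3 — Denominator: 1 + jωRC = 1 + j·1389·4510·2.59e-06 = 1 + j16.22.
Step 4 — H = 0.003787 - j0.06142.
Step 5 — Magnitude: |H| = 0.06154 (-24.2 dB); phase: φ = -86.5°.

|H| = 0.06154 (-24.2 dB), φ = -86.5°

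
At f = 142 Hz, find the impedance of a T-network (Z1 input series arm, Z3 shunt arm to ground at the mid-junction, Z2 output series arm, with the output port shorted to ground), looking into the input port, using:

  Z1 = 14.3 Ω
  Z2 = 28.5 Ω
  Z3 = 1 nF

Step 1 — Angular frequency: ω = 2π·f = 2π·142 = 892.2 rad/s.
Step 2 — Component impedances:
  Z1: Z = R = 14.3 Ω
  Z2: Z = R = 28.5 Ω
  Z3: Z = 1/(jωC) = -j/(ω·C) = 0 - j1.121e+06 Ω
Step 3 — With the output port shorted to ground, the output series arm Z2 runs from the junction to ground; the shunt arm Z3 also runs from the junction to ground. They appear in parallel: Z3 || Z2 = 28.5 - j0.0007247 Ω.
Step 4 — Series with input arm Z1: Z_in = Z1 + (Z3 || Z2) = 42.8 - j0.0007247 Ω = 42.8∠-0.0° Ω.

Z = 42.8 - j0.0007247 Ω = 42.8∠-0.0° Ω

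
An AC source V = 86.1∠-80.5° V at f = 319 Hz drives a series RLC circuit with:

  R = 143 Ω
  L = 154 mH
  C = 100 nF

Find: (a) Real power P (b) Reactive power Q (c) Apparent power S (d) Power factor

Step 1 — Angular frequency: ω = 2π·f = 2π·319 = 2004 rad/s.
Step 2 — Component impedances:
  R: Z = R = 143 Ω
  L: Z = jωL = j·2004·0.154 = 0 + j308.7 Ω
  C: Z = 1/(jωC) = -j/(ω·C) = 0 - j4989 Ω
Step 3 — Series combination: Z_total = R + L + C = 143 - j4681 Ω = 4683∠-88.3° Ω.
Step 4 — Source phasor: V = 86.1∠-80.5° V = 14.21 - j84.92 V.
Step 5 — Current: I = V / Z = 0.01822 + j0.002479 A = 0.01839∠7.8° A.
Step 6 — Complex power: S = V·I* = 0.04834 - j1.582 VA.
Step 7 — Real power: P = Re(S) = 0.04834 W.
Step 8 — Reactive power: Q = Im(S) = -1.582 VAR.
Step 9 — Apparent power: |S| = 1.583 VA.
Step 10 — Power factor: PF = P/|S| = 0.03054 (leading).

(a) P = 0.04834 W  (b) Q = -1.582 VAR  (c) S = 1.583 VA  (d) PF = 0.03054 (leading)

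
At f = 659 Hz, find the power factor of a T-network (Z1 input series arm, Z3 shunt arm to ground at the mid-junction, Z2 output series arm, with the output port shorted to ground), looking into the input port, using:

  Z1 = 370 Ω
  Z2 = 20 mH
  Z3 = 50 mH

Step 1 — Angular frequency: ω = 2π·f = 2π·659 = 4141 rad/s.
Step 2 — Component impedances:
  Z1: Z = R = 370 Ω
  Z2: Z = jωL = j·4141·0.02 = 0 + j82.81 Ω
  Z3: Z = jωL = j·4141·0.05 = 0 + j207 Ω
Step 3 — With the output port shorted to ground, the output series arm Z2 runs from the junction to ground; the shunt arm Z3 also runs from the junction to ground. They appear in parallel: Z3 || Z2 = 0 + j59.15 Ω.
Step 4 — Series with input arm Z1: Z_in = Z1 + (Z3 || Z2) = 370 + j59.15 Ω = 374.7∠9.1° Ω.
Step 5 — Power factor: PF = cos(φ) = Re(Z)/|Z| = 370/374.7 = 0.9875.
Step 6 — Type: Im(Z) = 59.15 ⇒ lagging (phase φ = 9.1°).

PF = 0.9875 (lagging, φ = 9.1°)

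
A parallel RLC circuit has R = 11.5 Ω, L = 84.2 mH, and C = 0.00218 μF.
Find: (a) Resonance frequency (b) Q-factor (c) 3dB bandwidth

Step 1 — Resonance: ω₀ = 1/√(LC) = 1/√(0.0842·2.18e-09) = 7.381e+04 rad/s.
Step 2 — f₀ = ω₀/(2π) = 1.175e+04 Hz.
Step 3 — Parallel Q: Q = R/(ω₀L) = 11.5/(7.381e+04·0.0842) = 0.00185.
Step 4 — Bandwidth: Δω = ω₀/Q = 3.989e+07 rad/s; BW = Δω/(2π) = 6.348e+06 Hz.

(a) f₀ = 1.175e+04 Hz  (b) Q = 0.00185  (c) BW = 6.348e+06 Hz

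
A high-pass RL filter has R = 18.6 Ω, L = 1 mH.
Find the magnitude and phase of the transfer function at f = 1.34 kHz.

Step 1 — Angular frequency: ω = 2π·1340 = 8419 rad/s.
Step 2 — Transfer function: H(jω) = jωL/(R + jωL).
Step 3 — Numerator jωL = j·8.419; denominator R + jωL = 18.6 + j8.419.
Step 4 — H = 0.1701 + j0.3757.
Step 5 — Magnitude: |H| = 0.4124 (-7.7 dB); phase: φ = 65.6°.

|H| = 0.4124 (-7.7 dB), φ = 65.6°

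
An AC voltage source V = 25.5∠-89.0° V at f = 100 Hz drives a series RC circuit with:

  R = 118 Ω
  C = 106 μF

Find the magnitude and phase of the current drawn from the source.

Step 1 — Angular frequency: ω = 2π·f = 2π·100 = 628.3 rad/s.
Step 2 — Component impedances:
  R: Z = R = 118 Ω
  C: Z = 1/(jωC) = -j/(ω·C) = 0 - j15.01 Ω
Step 3 — Series combination: Z_total = R + C = 118 - j15.01 Ω = 119∠-7.3° Ω.
Step 4 — Source phasor: V = 25.5∠-89.0° V = 0.445 - j25.5 V.
Step 5 — Ohm's law: I = V / Z_total = (0.445 - j25.5) / (118 - j15.01) = 0.03077 - j0.2122 A.
Step 6 — Convert to polar: |I| = 0.2144 A, ∠I = -81.7°.

I = 0.2144∠-81.7° A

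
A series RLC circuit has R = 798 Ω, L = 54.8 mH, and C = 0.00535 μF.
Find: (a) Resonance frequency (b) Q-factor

Step 1 — Resonance condition Im(Z)=0 gives ω₀ = 1/√(LC).
Step 2 — ω₀ = 1/√(0.0548·5.35e-09) = 5.84e+04 rad/s.
Step 3 — f₀ = ω₀/(2π) = 9295 Hz.
Step 4 — Series Q: Q = ω₀L/R = 5.84e+04·0.0548/798 = 4.011.

(a) f₀ = 9295 Hz  (b) Q = 4.011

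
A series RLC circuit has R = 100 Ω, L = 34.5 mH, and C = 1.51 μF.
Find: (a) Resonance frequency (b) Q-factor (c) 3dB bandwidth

Step 1 — Resonance condition Im(Z)=0 gives ω₀ = 1/√(LC).
Step 2 — ω₀ = 1/√(0.0345·1.51e-06) = 4381 rad/s.
Step 3 — f₀ = ω₀/(2π) = 697.3 Hz.
Step 4 — Series Q: Q = ω₀L/R = 4381·0.0345/100 = 1.512.
Step 5 — 3dB bandwidth: Δω = ω₀/Q = 2899 rad/s; BW = Δω/(2π) = 461.3 Hz.

(a) f₀ = 697.3 Hz  (b) Q = 1.512  (c) BW = 461.3 Hz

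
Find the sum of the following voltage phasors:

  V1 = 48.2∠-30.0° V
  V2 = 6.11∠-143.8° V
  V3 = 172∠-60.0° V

Step 1 — Convert each phasor to rectangular form:
  V1 = 48.2·(cos(-30.0°) + j·sin(-30.0°)) = 41.74 - j24.1 V
  V2 = 6.11·(cos(-143.8°) + j·sin(-143.8°)) = -4.931 - j3.609 V
  V3 = 172·(cos(-60.0°) + j·sin(-60.0°)) = 86 - j149 V
Step 2 — Sum components: V_total = 122.8 - j176.7 V.
Step 3 — Convert to polar: |V_total| = 215.2 V, ∠V_total = -55.2°.

V_total = 215.2∠-55.2° V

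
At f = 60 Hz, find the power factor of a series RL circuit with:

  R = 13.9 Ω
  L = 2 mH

Step 1 — Angular frequency: ω = 2π·f = 2π·60 = 377 rad/s.
Step 2 — Component impedances:
  R: Z = R = 13.9 Ω
  L: Z = jωL = j·377·0.002 = 0 + j0.754 Ω
Step 3 — Series combination: Z_total = R + L = 13.9 + j0.754 Ω = 13.92∠3.1° Ω.
Step 4 — Power factor: PF = cos(φ) = Re(Z)/|Z| = 13.9/13.9204 = 0.9985.
Step 5 — Type: Im(Z) = 0.754 ⇒ lagging (phase φ = 3.1°).

PF = 0.9985 (lagging, φ = 3.1°)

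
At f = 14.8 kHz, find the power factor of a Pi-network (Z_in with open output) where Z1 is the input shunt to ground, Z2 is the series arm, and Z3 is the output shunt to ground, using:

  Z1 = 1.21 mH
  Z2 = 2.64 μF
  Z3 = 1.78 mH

Step 1 — Angular frequency: ω = 2π·f = 2π·1.48e+04 = 9.299e+04 rad/s.
Step 2 — Component impedances:
  Z1: Z = jωL = j·9.299e+04·0.00121 = 0 + j112.5 Ω
  Z2: Z = 1/(jωC) = -j/(ω·C) = 0 - j4.073 Ω
  Z3: Z = jωL = j·9.299e+04·0.00178 = 0 + j165.5 Ω
Step 3 — With open output, the series arm Z2 and the output shunt Z3 appear in series to ground: Z2 + Z3 = 0 + j161.5 Ω.
Step 4 — Parallel with input shunt Z1: Z_in = Z1 || (Z2 + Z3) = 0 + j66.31 Ω = 66.31∠90.0° Ω.
Step 5 — Power factor: PF = cos(φ) = Re(Z)/|Z| = -0/66.31 = -0.
Step 6 — Type: Im(Z) = 66.31 ⇒ lagging (phase φ = 90.0°).

PF = -0 (lagging, φ = 90.0°)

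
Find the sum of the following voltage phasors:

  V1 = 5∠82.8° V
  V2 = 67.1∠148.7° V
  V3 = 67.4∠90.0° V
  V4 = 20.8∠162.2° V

Step 1 — Convert each phasor to rectangular form:
  V1 = 5·(cos(82.8°) + j·sin(82.8°)) = 0.6267 + j4.961 V
  V2 = 67.1·(cos(148.7°) + j·sin(148.7°)) = -57.33 + j34.86 V
  V3 = 67.4·(cos(90.0°) + j·sin(90.0°)) = 0 + j67.4 V
  V4 = 20.8·(cos(162.2°) + j·sin(162.2°)) = -19.8 + j6.358 V
Step 2 — Sum components: V_total = -76.51 + j113.6 V.
Step 3 — Convert to polar: |V_total| = 136.9 V, ∠V_total = 124.0°.

V_total = 136.9∠124.0° V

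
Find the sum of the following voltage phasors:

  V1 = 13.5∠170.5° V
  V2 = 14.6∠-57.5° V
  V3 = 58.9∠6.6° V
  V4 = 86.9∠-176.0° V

Step 1 — Convert each phasor to rectangular form:
  V1 = 13.5·(cos(170.5°) + j·sin(170.5°)) = -13.31 + j2.228 V
  V2 = 14.6·(cos(-57.5°) + j·sin(-57.5°)) = 7.845 - j12.31 V
  V3 = 58.9·(cos(6.6°) + j·sin(6.6°)) = 58.51 + j6.77 V
  V4 = 86.9·(cos(-176.0°) + j·sin(-176.0°)) = -86.69 - j6.062 V
Step 2 — Sum components: V_total = -33.65 - j9.377 V.
Step 3 — Convert to polar: |V_total| = 34.93 V, ∠V_total = -164.4°.

V_total = 34.93∠-164.4° V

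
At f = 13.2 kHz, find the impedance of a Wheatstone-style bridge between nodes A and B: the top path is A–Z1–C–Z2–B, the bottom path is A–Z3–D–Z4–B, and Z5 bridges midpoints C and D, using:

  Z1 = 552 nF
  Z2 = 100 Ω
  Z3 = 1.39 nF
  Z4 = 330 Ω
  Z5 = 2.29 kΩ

Step 1 — Angular frequency: ω = 2π·f = 2π·1.32e+04 = 8.294e+04 rad/s.
Step 2 — Component impedances:
  Z1: Z = 1/(jωC) = -j/(ω·C) = 0 - j21.84 Ω
  Z2: Z = R = 100 Ω
  Z3: Z = 1/(jωC) = -j/(ω·C) = 0 - j8674 Ω
  Z4: Z = R = 330 Ω
  Z5: Z = R = 2290 Ω
Step 3 — Bridge requires nodal analysis (the Z5 bridge couples midpoints C and D, so the two paths cannot be reduced to a simple series/parallel combination). Setting node B to ground and injecting 1 A at node A, the 3-node admittance system at A, C, D solves to V_A = Z_AB = 95.87 - j22.58 Ω = 98.49∠-13.3° Ω.

Z = 95.87 - j22.58 Ω = 98.49∠-13.3° Ω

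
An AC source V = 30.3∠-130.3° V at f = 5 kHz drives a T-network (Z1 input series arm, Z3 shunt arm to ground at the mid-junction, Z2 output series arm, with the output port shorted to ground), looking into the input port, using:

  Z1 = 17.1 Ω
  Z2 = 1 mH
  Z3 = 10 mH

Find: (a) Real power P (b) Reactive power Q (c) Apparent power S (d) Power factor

Step 1 — Angular frequency: ω = 2π·f = 2π·5000 = 3.142e+04 rad/s.
Step 2 — Component impedances:
  Z1: Z = R = 17.1 Ω
  Z2: Z = jωL = j·3.142e+04·0.001 = 0 + j31.42 Ω
  Z3: Z = jωL = j·3.142e+04·0.01 = 0 + j314.2 Ω
Step 3 — With the output port shorted to ground, the output series arm Z2 runs from the junction to ground; the shunt arm Z3 also runs from the junction to ground. They appear in parallel: Z3 || Z2 = 0 + j28.56 Ω.
Step 4 — Series with input arm Z1: Z_in = Z1 + (Z3 || Z2) = 17.1 + j28.56 Ω = 33.29∠59.1° Ω.
Step 5 — Source phasor: V = 30.3∠-130.3° V = -19.6 - j23.11 V.
Step 6 — Current: I = V / Z = -0.898 + j0.1485 A = 0.9102∠170.6° A.
Step 7 — Complex power: S = V·I* = 14.17 + j23.66 VA.
Step 8 — Real power: P = Re(S) = 14.17 W.
Step 9 — Reactive power: Q = Im(S) = 23.66 VAR.
Step 10 — Apparent power: |S| = 27.58 VA.
Step 11 — Power factor: PF = P/|S| = 0.5137 (lagging).

(a) P = 14.17 W  (b) Q = 23.66 VAR  (c) S = 27.58 VA  (d) PF = 0.5137 (lagging)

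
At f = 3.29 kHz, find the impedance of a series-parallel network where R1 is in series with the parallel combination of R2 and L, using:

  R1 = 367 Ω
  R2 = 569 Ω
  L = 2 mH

Step 1 — Angular frequency: ω = 2π·f = 2π·3290 = 2.067e+04 rad/s.
Step 2 — Component impedances:
  R1: Z = R = 367 Ω
  R2: Z = R = 569 Ω
  L: Z = jωL = j·2.067e+04·0.002 = 0 + j41.34 Ω
Step 3 — Parallel branch: R2 || L = 1/(1/R2 + 1/L) = 2.988 + j41.13 Ω.
Step 4 — Series with R1: Z_total = R1 + (R2 || L) = 370 + j41.13 Ω = 372.3∠6.3° Ω.

Z = 370 + j41.13 Ω = 372.3∠6.3° Ω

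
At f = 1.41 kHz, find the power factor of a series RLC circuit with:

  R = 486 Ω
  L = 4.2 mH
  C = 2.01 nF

Step 1 — Angular frequency: ω = 2π·f = 2π·1410 = 8859 rad/s.
Step 2 — Component impedances:
  R: Z = R = 486 Ω
  L: Z = jωL = j·8859·0.0042 = 0 + j37.21 Ω
  C: Z = 1/(jωC) = -j/(ω·C) = 0 - j5.616e+04 Ω
Step 3 — Series combination: Z_total = R + L + C = 486 - j5.612e+04 Ω = 5.612e+04∠-89.5° Ω.
Step 4 — Power factor: PF = cos(φ) = Re(Z)/|Z| = 486/5.612e+04 = 0.00866.
Step 5 — Type: Im(Z) = -5.612e+04 ⇒ leading (phase φ = -89.5°).

PF = 0.00866 (leading, φ = -89.5°)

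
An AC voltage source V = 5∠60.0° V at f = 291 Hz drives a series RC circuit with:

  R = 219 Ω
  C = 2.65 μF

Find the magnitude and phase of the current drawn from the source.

Step 1 — Angular frequency: ω = 2π·f = 2π·291 = 1828 rad/s.
Step 2 — Component impedances:
  R: Z = R = 219 Ω
  C: Z = 1/(jωC) = -j/(ω·C) = 0 - j206.4 Ω
Step 3 — Series combination: Z_total = R + C = 219 - j206.4 Ω = 300.9∠-43.3° Ω.
Step 4 — Source phasor: V = 5∠60.0° V = 2.5 + j4.33 V.
Step 5 — Ohm's law: I = V / Z_total = (2.5 + j4.33) / (219 - j206.4) = -0.003823 + j0.01617 A.
Step 6 — Convert to polar: |I| = 0.01662 A, ∠I = 103.3°.

I = 0.01662∠103.3° A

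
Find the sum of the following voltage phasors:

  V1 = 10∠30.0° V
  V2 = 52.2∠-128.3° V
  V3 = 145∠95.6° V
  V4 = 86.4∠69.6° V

Step 1 — Convert each phasor to rectangular form:
  V1 = 10·(cos(30.0°) + j·sin(30.0°)) = 8.66 + j5 V
  V2 = 52.2·(cos(-128.3°) + j·sin(-128.3°)) = -32.35 - j40.97 V
  V3 = 145·(cos(95.6°) + j·sin(95.6°)) = -14.15 + j144.3 V
  V4 = 86.4·(cos(69.6°) + j·sin(69.6°)) = 30.12 + j80.98 V
Step 2 — Sum components: V_total = -7.725 + j189.3 V.
Step 3 — Convert to polar: |V_total| = 189.5 V, ∠V_total = 92.3°.

V_total = 189.5∠92.3° V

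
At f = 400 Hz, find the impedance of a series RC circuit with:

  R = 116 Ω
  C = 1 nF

Step 1 — Angular frequency: ω = 2π·f = 2π·400 = 2513 rad/s.
Step 2 — Component impedances:
  R: Z = R = 116 Ω
  C: Z = 1/(jωC) = -j/(ω·C) = 0 - j3.979e+05 Ω
Step 3 — Series combination: Z_total = R + C = 116 - j3.979e+05 Ω = 3.979e+05∠-90.0° Ω.

Z = 116 - j3.979e+05 Ω = 3.979e+05∠-90.0° Ω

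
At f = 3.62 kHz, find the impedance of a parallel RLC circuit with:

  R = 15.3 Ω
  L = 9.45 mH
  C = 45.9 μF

Step 1 — Angular frequency: ω = 2π·f = 2π·3620 = 2.275e+04 rad/s.
Step 2 — Component impedances:
  R: Z = R = 15.3 Ω
  L: Z = jωL = j·2.275e+04·0.00945 = 0 + j214.9 Ω
  C: Z = 1/(jωC) = -j/(ω·C) = 0 - j0.9579 Ω
Step 3 — Parallel combination: 1/Z_total = 1/R + 1/L + 1/C; Z_total = 0.06027 - j0.9584 Ω = 0.9602∠-86.4° Ω.

Z = 0.06027 - j0.9584 Ω = 0.9602∠-86.4° Ω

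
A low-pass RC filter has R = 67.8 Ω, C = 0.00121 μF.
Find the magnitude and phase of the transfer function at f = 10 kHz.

Step 1 — Angular frequency: ω = 2π·1e+04 = 6.283e+04 rad/s.
Step 2 — Transfer function: H(jω) = 1/(1 + jωRC).
Step 3 — Denominator: 1 + jωRC = 1 + j·6.283e+04·67.8·1.21e-09 = 1 + j0.005155.
Step 4 — H = 1 - j0.005154.
Step 5 — Magnitude: |H| = 1 (-0.0 dB); phase: φ = -0.3°.

|H| = 1 (-0.0 dB), φ = -0.3°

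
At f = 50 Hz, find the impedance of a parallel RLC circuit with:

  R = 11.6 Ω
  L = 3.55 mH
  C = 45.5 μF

Step 1 — Angular frequency: ω = 2π·f = 2π·50 = 314.2 rad/s.
Step 2 — Component impedances:
  R: Z = R = 11.6 Ω
  L: Z = jωL = j·314.2·0.00355 = 0 + j1.115 Ω
  C: Z = 1/(jωC) = -j/(ω·C) = 0 - j69.96 Ω
Step 3 — Parallel combination: 1/Z_total = 1/R + 1/L + 1/C; Z_total = 0.1097 + j1.123 Ω = 1.128∠84.4° Ω.

Z = 0.1097 + j1.123 Ω = 1.128∠84.4° Ω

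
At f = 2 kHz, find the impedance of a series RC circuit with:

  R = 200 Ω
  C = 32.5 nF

Step 1 — Angular frequency: ω = 2π·f = 2π·2000 = 1.257e+04 rad/s.
Step 2 — Component impedances:
  R: Z = R = 200 Ω
  C: Z = 1/(jωC) = -j/(ω·C) = 0 - j2449 Ω
Step 3 — Series combination: Z_total = R + C = 200 - j2449 Ω = 2457∠-85.3° Ω.

Z = 200 - j2449 Ω = 2457∠-85.3° Ω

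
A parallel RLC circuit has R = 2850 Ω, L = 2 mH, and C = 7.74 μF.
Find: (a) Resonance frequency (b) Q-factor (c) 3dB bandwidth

Step 1 — Resonance: ω₀ = 1/√(LC) = 1/√(0.002·7.74e-06) = 8037 rad/s.
Step 2 — f₀ = ω₀/(2π) = 1279 Hz.
Step 3 — Parallel Q: Q = R/(ω₀L) = 2850/(8037·0.002) = 177.3.
Step 4 — Bandwidth: Δω = ω₀/Q = 45.33 rad/s; BW = Δω/(2π) = 7.215 Hz.

(a) f₀ = 1279 Hz  (b) Q = 177.3  (c) BW = 7.215 Hz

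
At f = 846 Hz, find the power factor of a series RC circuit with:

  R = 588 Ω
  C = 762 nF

Step 1 — Angular frequency: ω = 2π·f = 2π·846 = 5316 rad/s.
Step 2 — Component impedances:
  R: Z = R = 588 Ω
  C: Z = 1/(jωC) = -j/(ω·C) = 0 - j246.9 Ω
Step 3 — Series combination: Z_total = R + C = 588 - j246.9 Ω = 637.7∠-22.8° Ω.
Step 4 — Power factor: PF = cos(φ) = Re(Z)/|Z| = 588/637.73 = 0.922.
Step 5 — Type: Im(Z) = -246.9 ⇒ leading (phase φ = -22.8°).

PF = 0.922 (leading, φ = -22.8°)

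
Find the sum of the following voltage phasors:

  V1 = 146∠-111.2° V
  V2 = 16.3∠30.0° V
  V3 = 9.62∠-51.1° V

Step 1 — Convert each phasor to rectangular form:
  V1 = 146·(cos(-111.2°) + j·sin(-111.2°)) = -52.8 - j136.1 V
  V2 = 16.3·(cos(30.0°) + j·sin(30.0°)) = 14.12 + j8.15 V
  V3 = 9.62·(cos(-51.1°) + j·sin(-51.1°)) = 6.041 - j7.487 V
Step 2 — Sum components: V_total = -32.64 - j135.5 V.
Step 3 — Convert to polar: |V_total| = 139.3 V, ∠V_total = -103.5°.

V_total = 139.3∠-103.5° V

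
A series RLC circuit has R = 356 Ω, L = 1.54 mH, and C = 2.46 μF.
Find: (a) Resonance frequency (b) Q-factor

Step 1 — Resonance condition Im(Z)=0 gives ω₀ = 1/√(LC).
Step 2 — ω₀ = 1/√(0.00154·2.46e-06) = 1.625e+04 rad/s.
Step 3 — f₀ = ω₀/(2π) = 2586 Hz.
Step 4 — Series Q: Q = ω₀L/R = 1.625e+04·0.00154/356 = 0.07028.

(a) f₀ = 2586 Hz  (b) Q = 0.07028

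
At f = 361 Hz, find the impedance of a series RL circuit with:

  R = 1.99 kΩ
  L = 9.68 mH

Step 1 — Angular frequency: ω = 2π·f = 2π·361 = 2268 rad/s.
Step 2 — Component impedances:
  R: Z = R = 1990 Ω
  L: Z = jωL = j·2268·0.00968 = 0 + j21.96 Ω
Step 3 — Series combination: Z_total = R + L = 1990 + j21.96 Ω = 1990∠0.6° Ω.

Z = 1990 + j21.96 Ω = 1990∠0.6° Ω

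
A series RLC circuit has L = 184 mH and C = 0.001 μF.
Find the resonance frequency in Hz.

Step 1 — Resonance condition Im(Z)=0 gives ω₀ = 1/√(LC).
Step 2 — ω₀ = 1/√(0.184·1e-09) = 7.372e+04 rad/s.
Step 3 — f₀ = ω₀/(2π) = 1.173e+04 Hz.

f₀ = 1.173e+04 Hz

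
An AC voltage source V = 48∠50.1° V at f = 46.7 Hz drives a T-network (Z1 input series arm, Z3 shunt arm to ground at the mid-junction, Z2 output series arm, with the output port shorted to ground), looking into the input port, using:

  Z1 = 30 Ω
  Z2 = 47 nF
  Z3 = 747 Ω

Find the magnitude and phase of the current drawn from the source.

Step 1 — Angular frequency: ω = 2π·f = 2π·46.7 = 293.4 rad/s.
Step 2 — Component impedances:
  Z1: Z = R = 30 Ω
  Z2: Z = 1/(jωC) = -j/(ω·C) = 0 - j7.251e+04 Ω
  Z3: Z = R = 747 Ω
Step 3 — With the output port shorted to ground, the output series arm Z2 runs from the junction to ground; the shunt arm Z3 also runs from the junction to ground. They appear in parallel: Z3 || Z2 = 746.9 - j7.695 Ω.
Step 4 — Series with input arm Z1: Z_in = Z1 + (Z3 || Z2) = 776.9 - j7.695 Ω = 777∠-0.6° Ω.
Step 5 — Source phasor: V = 48∠50.1° V = 30.79 + j36.82 V.
Step 6 — Ohm's law: I = V / Z_total = (30.79 + j36.82) / (776.9 - j7.695) = 0.03916 + j0.04779 A.
Step 7 — Convert to polar: |I| = 0.06178 A, ∠I = 50.7°.

I = 0.06178∠50.7° A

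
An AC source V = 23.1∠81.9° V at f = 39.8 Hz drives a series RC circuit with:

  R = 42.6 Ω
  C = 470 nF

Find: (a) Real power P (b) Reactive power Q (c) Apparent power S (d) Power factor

Step 1 — Angular frequency: ω = 2π·f = 2π·39.8 = 250.1 rad/s.
Step 2 — Component impedances:
  R: Z = R = 42.6 Ω
  C: Z = 1/(jωC) = -j/(ω·C) = 0 - j8508 Ω
Step 3 — Series combination: Z_total = R + C = 42.6 - j8508 Ω = 8508∠-89.7° Ω.
Step 4 — Source phasor: V = 23.1∠81.9° V = 3.255 + j22.87 V.
Step 5 — Current: I = V / Z = -0.002686 + j0.000396 A = 0.002715∠171.6° A.
Step 6 — Complex power: S = V·I* = 0.000314 - j0.06272 VA.
Step 7 — Real power: P = Re(S) = 0.000314 W.
Step 8 — Reactive power: Q = Im(S) = -0.06272 VAR.
Step 9 — Apparent power: |S| = 0.06272 VA.
Step 10 — Power factor: PF = P/|S| = 0.005007 (leading).

(a) P = 0.000314 W  (b) Q = -0.06272 VAR  (c) S = 0.06272 VA  (d) PF = 0.005007 (leading)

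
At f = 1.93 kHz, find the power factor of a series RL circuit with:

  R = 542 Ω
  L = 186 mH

Step 1 — Angular frequency: ω = 2π·f = 2π·1930 = 1.213e+04 rad/s.
Step 2 — Component impedances:
  R: Z = R = 542 Ω
  L: Z = jωL = j·1.213e+04·0.186 = 0 + j2256 Ω
Step 3 — Series combination: Z_total = R + L = 542 + j2256 Ω = 2320∠76.5° Ω.
Step 4 — Power factor: PF = cos(φ) = Re(Z)/|Z| = 542/2320 = 0.2336.
Step 5 — Type: Im(Z) = 2256 ⇒ lagging (phase φ = 76.5°).

PF = 0.2336 (lagging, φ = 76.5°)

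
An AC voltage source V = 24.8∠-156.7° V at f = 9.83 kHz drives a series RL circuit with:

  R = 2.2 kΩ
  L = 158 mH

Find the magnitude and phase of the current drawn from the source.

Step 1 — Angular frequency: ω = 2π·f = 2π·9830 = 6.176e+04 rad/s.
Step 2 — Component impedances:
  R: Z = R = 2200 Ω
  L: Z = jωL = j·6.176e+04·0.158 = 0 + j9759 Ω
Step 3 — Series combination: Z_total = R + L = 2200 + j9759 Ω = 1e+04∠77.3° Ω.
Step 4 — Source phasor: V = 24.8∠-156.7° V = -22.78 - j9.81 V.
Step 5 — Ohm's law: I = V / Z_total = (-22.78 - j9.81) / (2200 + j9759) = -0.001457 + j0.002006 A.
Step 6 — Convert to polar: |I| = 0.002479 A, ∠I = 126.0°.

I = 0.002479∠126.0° A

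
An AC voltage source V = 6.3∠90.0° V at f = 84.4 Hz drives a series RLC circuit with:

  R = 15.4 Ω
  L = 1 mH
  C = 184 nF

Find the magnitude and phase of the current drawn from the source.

Step 1 — Angular frequency: ω = 2π·f = 2π·84.4 = 530.3 rad/s.
Step 2 — Component impedances:
  R: Z = R = 15.4 Ω
  L: Z = jωL = j·530.3·0.001 = 0 + j0.5303 Ω
  C: Z = 1/(jωC) = -j/(ω·C) = 0 - j1.025e+04 Ω
Step 3 — Series combination: Z_total = R + L + C = 15.4 - j1.025e+04 Ω = 1.025e+04∠-89.9° Ω.
Step 4 — Source phasor: V = 6.3∠90.0° V = 0 + j6.3 V.
Step 5 — Ohm's law: I = V / Z_total = (0 + j6.3) / (15.4 - j1.025e+04) = -0.0006148 + j9.238e-07 A.
Step 6 — Convert to polar: |I| = 0.0006148 A, ∠I = 179.9°.

I = 0.0006148∠179.9° A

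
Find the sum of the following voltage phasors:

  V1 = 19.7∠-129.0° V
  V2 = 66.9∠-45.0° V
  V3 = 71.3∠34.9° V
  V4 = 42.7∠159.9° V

Step 1 — Convert each phasor to rectangular form:
  V1 = 19.7·(cos(-129.0°) + j·sin(-129.0°)) = -12.4 - j15.31 V
  V2 = 66.9·(cos(-45.0°) + j·sin(-45.0°)) = 47.31 - j47.31 V
  V3 = 71.3·(cos(34.9°) + j·sin(34.9°)) = 58.48 + j40.79 V
  V4 = 42.7·(cos(159.9°) + j·sin(159.9°)) = -40.1 + j14.67 V
Step 2 — Sum components: V_total = 53.29 - j7.147 V.
Step 3 — Convert to polar: |V_total| = 53.76 V, ∠V_total = -7.6°.

V_total = 53.76∠-7.6° V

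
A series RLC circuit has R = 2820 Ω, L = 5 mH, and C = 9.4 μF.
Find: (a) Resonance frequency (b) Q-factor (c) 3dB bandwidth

Step 1 — Resonance: ω₀ = 1/√(LC) = 1/√(0.005·9.4e-06) = 4613 rad/s.
Step 2 — f₀ = ω₀/(2π) = 734.1 Hz.
Step 3 — Series Q: Q = ω₀L/R = 4613·0.005/2820 = 0.008178.
Step 4 — Bandwidth: Δω = ω₀/Q = 5.64e+05 rad/s; BW = Δω/(2π) = 8.976e+04 Hz.

(a) f₀ = 734.1 Hz  (b) Q = 0.008178  (c) BW = 8.976e+04 Hz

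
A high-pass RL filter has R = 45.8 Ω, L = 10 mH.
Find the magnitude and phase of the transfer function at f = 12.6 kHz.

Step 1 — Angular frequency: ω = 2π·1.26e+04 = 7.917e+04 rad/s.
Step 2 — Transfer function: H(jω) = jωL/(R + jωL).
Step 3 — Numerator jωL = j·791.7; denominator R + jωL = 45.8 + j791.7.
Step 4 — H = 0.9967 + j0.05766.
Step 5 — Magnitude: |H| = 0.9983 (-0.0 dB); phase: φ = 3.3°.

|H| = 0.9983 (-0.0 dB), φ = 3.3°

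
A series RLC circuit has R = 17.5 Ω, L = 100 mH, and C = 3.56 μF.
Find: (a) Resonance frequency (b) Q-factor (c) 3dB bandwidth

Step 1 — Resonance condition Im(Z)=0 gives ω₀ = 1/√(LC).
Step 2 — ω₀ = 1/√(0.1·3.56e-06) = 1676 rad/s.
Step 3 — f₀ = ω₀/(2π) = 266.7 Hz.
Step 4 — Series Q: Q = ω₀L/R = 1676·0.1/17.5 = 9.577.
Step 5 — 3dB bandwidth: Δω = ω₀/Q = 175 rad/s; BW = Δω/(2π) = 27.85 Hz.

(a) f₀ = 266.7 Hz  (b) Q = 9.577  (c) BW = 27.85 Hz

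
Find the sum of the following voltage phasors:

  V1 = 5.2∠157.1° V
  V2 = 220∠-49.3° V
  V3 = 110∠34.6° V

Step 1 — Convert each phasor to rectangular form:
  V1 = 5.2·(cos(157.1°) + j·sin(157.1°)) = -4.79 + j2.023 V
  V2 = 220·(cos(-49.3°) + j·sin(-49.3°)) = 143.5 - j166.8 V
  V3 = 110·(cos(34.6°) + j·sin(34.6°)) = 90.55 + j62.46 V
Step 2 — Sum components: V_total = 229.2 - j102.3 V.
Step 3 — Convert to polar: |V_total| = 251 V, ∠V_total = -24.1°.

V_total = 251∠-24.1° V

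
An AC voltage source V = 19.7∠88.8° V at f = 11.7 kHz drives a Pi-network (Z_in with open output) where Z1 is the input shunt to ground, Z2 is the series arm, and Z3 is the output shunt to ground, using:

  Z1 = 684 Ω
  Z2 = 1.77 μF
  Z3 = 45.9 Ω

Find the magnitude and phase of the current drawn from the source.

Step 1 — Angular frequency: ω = 2π·f = 2π·1.17e+04 = 7.351e+04 rad/s.
Step 2 — Component impedances:
  Z1: Z = R = 684 Ω
  Z2: Z = 1/(jωC) = -j/(ω·C) = 0 - j7.685 Ω
  Z3: Z = R = 45.9 Ω
Step 3 — With open output, the series arm Z2 and the output shunt Z3 appear in series to ground: Z2 + Z3 = 45.9 - j7.685 Ω.
Step 4 — Parallel with input shunt Z1: Z_in = Z1 || (Z2 + Z3) = 43.08 - j6.748 Ω = 43.61∠-8.9° Ω.
Step 5 — Source phasor: V = 19.7∠88.8° V = 0.4126 + j19.7 V.
Step 6 — Ohm's law: I = V / Z_total = (0.4126 + j19.7) / (43.08 - j6.748) = -0.06054 + j0.4477 A.
Step 7 — Convert to polar: |I| = 0.4517 A, ∠I = 97.7°.

I = 0.4517∠97.7° A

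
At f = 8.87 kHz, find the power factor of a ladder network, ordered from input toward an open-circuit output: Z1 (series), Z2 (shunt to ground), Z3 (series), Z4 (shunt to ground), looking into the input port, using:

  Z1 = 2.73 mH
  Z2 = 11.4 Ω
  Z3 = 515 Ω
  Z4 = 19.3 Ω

Step 1 — Angular frequency: ω = 2π·f = 2π·8870 = 5.573e+04 rad/s.
Step 2 — Component impedances:
  Z1: Z = jωL = j·5.573e+04·0.00273 = 0 + j152.1 Ω
  Z2: Z = R = 11.4 Ω
  Z3: Z = R = 515 Ω
  Z4: Z = R = 19.3 Ω
Step 3 — Ladder network (open output): work backward from the far end, alternating series and parallel combinations. Z_in = 11.16 + j152.1 Ω = 152.6∠85.8° Ω.
Step 4 — Power factor: PF = cos(φ) = Re(Z)/|Z| = 11.16185/152.5568 = 0.07317.
Step 5 — Type: Im(Z) = 152.1 ⇒ lagging (phase φ = 85.8°).

PF = 0.07317 (lagging, φ = 85.8°)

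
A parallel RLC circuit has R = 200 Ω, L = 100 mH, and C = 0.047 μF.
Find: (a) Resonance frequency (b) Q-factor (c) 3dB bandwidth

Step 1 — Resonance: ω₀ = 1/√(LC) = 1/√(0.1·4.7e-08) = 1.459e+04 rad/s.
Step 2 — f₀ = ω₀/(2π) = 2322 Hz.
Step 3 — Parallel Q: Q = R/(ω₀L) = 200/(1.459e+04·0.1) = 0.1371.
Step 4 — Bandwidth: Δω = ω₀/Q = 1.064e+05 rad/s; BW = Δω/(2π) = 1.693e+04 Hz.

(a) f₀ = 2322 Hz  (b) Q = 0.1371  (c) BW = 1.693e+04 Hz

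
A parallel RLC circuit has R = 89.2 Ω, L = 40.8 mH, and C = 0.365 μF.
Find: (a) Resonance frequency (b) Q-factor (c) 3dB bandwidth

Step 1 — Resonance: ω₀ = 1/√(LC) = 1/√(0.0408·3.65e-07) = 8195 rad/s.
Step 2 — f₀ = ω₀/(2π) = 1304 Hz.
Step 3 — Parallel Q: Q = R/(ω₀L) = 89.2/(8195·0.0408) = 0.2668.
Step 4 — Bandwidth: Δω = ω₀/Q = 3.071e+04 rad/s; BW = Δω/(2π) = 4888 Hz.

(a) f₀ = 1304 Hz  (b) Q = 0.2668  (c) BW = 4888 Hz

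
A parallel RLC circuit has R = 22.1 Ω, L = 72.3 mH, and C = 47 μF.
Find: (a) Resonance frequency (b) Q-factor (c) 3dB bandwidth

Step 1 — Resonance: ω₀ = 1/√(LC) = 1/√(0.0723·4.7e-05) = 542.5 rad/s.
Step 2 — f₀ = ω₀/(2π) = 86.34 Hz.
Step 3 — Parallel Q: Q = R/(ω₀L) = 22.1/(542.5·0.0723) = 0.5635.
Step 4 — Bandwidth: Δω = ω₀/Q = 962.7 rad/s; BW = Δω/(2π) = 153.2 Hz.

(a) f₀ = 86.34 Hz  (b) Q = 0.5635  (c) BW = 153.2 Hz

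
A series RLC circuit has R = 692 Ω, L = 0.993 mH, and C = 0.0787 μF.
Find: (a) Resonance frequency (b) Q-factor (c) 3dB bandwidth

Step 1 — Resonance condition Im(Z)=0 gives ω₀ = 1/√(LC).
Step 2 — ω₀ = 1/√(0.000993·7.87e-08) = 1.131e+05 rad/s.
Step 3 — f₀ = ω₀/(2π) = 1.8e+04 Hz.
Step 4 — Series Q: Q = ω₀L/R = 1.131e+05·0.000993/692 = 0.1623.
Step 5 — 3dB bandwidth: Δω = ω₀/Q = 6.969e+05 rad/s; BW = Δω/(2π) = 1.109e+05 Hz.

(a) f₀ = 1.8e+04 Hz  (b) Q = 0.1623  (c) BW = 1.109e+05 Hz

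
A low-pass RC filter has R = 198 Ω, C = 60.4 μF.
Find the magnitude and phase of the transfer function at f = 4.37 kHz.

Step 1 — Angular frequency: ω = 2π·4370 = 2.746e+04 rad/s.
Step 2 — Transfer function: H(jω) = 1/(1 + jωRC).
Step 3 — Denominator: 1 + jωRC = 1 + j·2.746e+04·198·6.04e-05 = 1 + j328.4.
Step 4 — H = 9.274e-06 - j0.003045.
Step 5 — Magnitude: |H| = 0.003045 (-50.3 dB); phase: φ = -89.8°.

|H| = 0.003045 (-50.3 dB), φ = -89.8°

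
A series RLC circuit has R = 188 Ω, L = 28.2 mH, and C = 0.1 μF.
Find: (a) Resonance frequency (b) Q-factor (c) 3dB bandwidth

Step 1 — Resonance: ω₀ = 1/√(LC) = 1/√(0.0282·1e-07) = 1.883e+04 rad/s.
Step 2 — f₀ = ω₀/(2π) = 2997 Hz.
Step 3 — Series Q: Q = ω₀L/R = 1.883e+04·0.0282/188 = 2.825.
Step 4 — Bandwidth: Δω = ω₀/Q = 6667 rad/s; BW = Δω/(2π) = 1061 Hz.

(a) f₀ = 2997 Hz  (b) Q = 2.825  (c) BW = 1061 Hz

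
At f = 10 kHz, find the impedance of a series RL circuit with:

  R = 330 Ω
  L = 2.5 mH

Step 1 — Angular frequency: ω = 2π·f = 2π·1e+04 = 6.283e+04 rad/s.
Step 2 — Component impedances:
  R: Z = R = 330 Ω
  L: Z = jωL = j·6.283e+04·0.0025 = 0 + j157.1 Ω
Step 3 — Series combination: Z_total = R + L = 330 + j157.1 Ω = 365.5∠25.5° Ω.

Z = 330 + j157.1 Ω = 365.5∠25.5° Ω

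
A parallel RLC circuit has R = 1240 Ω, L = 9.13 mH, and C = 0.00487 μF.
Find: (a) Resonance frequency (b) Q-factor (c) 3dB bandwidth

Step 1 — Resonance: ω₀ = 1/√(LC) = 1/√(0.00913·4.87e-09) = 1.5e+05 rad/s.
Step 2 — f₀ = ω₀/(2π) = 2.387e+04 Hz.
Step 3 — Parallel Q: Q = R/(ω₀L) = 1240/(1.5e+05·0.00913) = 0.9056.
Step 4 — Bandwidth: Δω = ω₀/Q = 1.656e+05 rad/s; BW = Δω/(2π) = 2.636e+04 Hz.

(a) f₀ = 2.387e+04 Hz  (b) Q = 0.9056  (c) BW = 2.636e+04 Hz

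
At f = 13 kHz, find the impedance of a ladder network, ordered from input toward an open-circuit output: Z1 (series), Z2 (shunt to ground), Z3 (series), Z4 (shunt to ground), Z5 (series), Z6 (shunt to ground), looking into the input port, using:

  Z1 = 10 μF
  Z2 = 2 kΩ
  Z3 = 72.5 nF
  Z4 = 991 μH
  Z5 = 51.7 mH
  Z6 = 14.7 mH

Step 1 — Angular frequency: ω = 2π·f = 2π·1.3e+04 = 8.168e+04 rad/s.
Step 2 — Component impedances:
  Z1: Z = 1/(jωC) = -j/(ω·C) = 0 - j1.224 Ω
  Z2: Z = R = 2000 Ω
  Z3: Z = 1/(jωC) = -j/(ω·C) = 0 - j168.9 Ω
  Z4: Z = jωL = j·8.168e+04·0.000991 = 0 + j80.95 Ω
  Z5: Z = jωL = j·8.168e+04·0.0517 = 0 + j4223 Ω
  Z6: Z = jωL = j·8.168e+04·0.0147 = 0 + j1201 Ω
Step 3 — Ladder network (open output): work backward from the far end, alternating series and parallel combinations. Z_in = 3.962 - j90.16 Ω = 90.24∠-87.5° Ω.

Z = 3.962 - j90.16 Ω = 90.24∠-87.5° Ω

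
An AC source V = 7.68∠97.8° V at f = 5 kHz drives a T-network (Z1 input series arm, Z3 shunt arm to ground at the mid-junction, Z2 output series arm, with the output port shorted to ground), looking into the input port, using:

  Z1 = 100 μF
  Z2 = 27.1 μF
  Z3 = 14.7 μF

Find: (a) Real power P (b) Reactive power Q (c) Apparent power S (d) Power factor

Step 1 — Angular frequency: ω = 2π·f = 2π·5000 = 3.142e+04 rad/s.
Step 2 — Component impedances:
  Z1: Z = 1/(jωC) = -j/(ω·C) = 0 - j0.3183 Ω
  Z2: Z = 1/(jωC) = -j/(ω·C) = 0 - j1.175 Ω
  Z3: Z = 1/(jωC) = -j/(ω·C) = 0 - j2.165 Ω
Step 3 — With the output port shorted to ground, the output series arm Z2 runs from the junction to ground; the shunt arm Z3 also runs from the junction to ground. They appear in parallel: Z3 || Z2 = 0 - j0.7615 Ω.
Step 4 — Series with input arm Z1: Z_in = Z1 + (Z3 || Z2) = 0 - j1.08 Ω = 1.08∠-90.0° Ω.
Step 5 — Source phasor: V = 7.68∠97.8° V = -1.042 + j7.609 V.
Step 6 — Current: I = V / Z = -7.047 - j0.9653 A = 7.112∠-172.2° A.
Step 7 — Complex power: S = V·I* = 0 - j54.62 VA.
Step 8 — Real power: P = Re(S) = 0 W.
Step 9 — Reactive power: Q = Im(S) = -54.62 VAR.
Step 10 — Apparent power: |S| = 54.62 VA.
Step 11 — Power factor: PF = P/|S| = 0 (leading).

(a) P = 0 W  (b) Q = -54.62 VAR  (c) S = 54.62 VA  (d) PF = 0 (leading)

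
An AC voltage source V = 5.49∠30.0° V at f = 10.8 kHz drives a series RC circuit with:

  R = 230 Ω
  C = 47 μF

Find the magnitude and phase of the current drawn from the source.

Step 1 — Angular frequency: ω = 2π·f = 2π·1.08e+04 = 6.786e+04 rad/s.
Step 2 — Component impedances:
  R: Z = R = 230 Ω
  C: Z = 1/(jωC) = -j/(ω·C) = 0 - j0.3135 Ω
Step 3 — Series combination: Z_total = R + C = 230 - j0.3135 Ω = 230∠-0.1° Ω.
Step 4 — Source phasor: V = 5.49∠30.0° V = 4.754 + j2.745 V.
Step 5 — Ohm's law: I = V / Z_total = (4.754 + j2.745) / (230 - j0.3135) = 0.02066 + j0.01196 A.
Step 6 — Convert to polar: |I| = 0.02387 A, ∠I = 30.1°.

I = 0.02387∠30.1° A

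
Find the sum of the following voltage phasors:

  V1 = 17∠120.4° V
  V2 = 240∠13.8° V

Step 1 — Convert each phasor to rectangular form:
  V1 = 17·(cos(120.4°) + j·sin(120.4°)) = -8.603 + j14.66 V
  V2 = 240·(cos(13.8°) + j·sin(13.8°)) = 233.1 + j57.25 V
Step 2 — Sum components: V_total = 224.5 + j71.91 V.
Step 3 — Convert to polar: |V_total| = 235.7 V, ∠V_total = 17.8°.

V_total = 235.7∠17.8° V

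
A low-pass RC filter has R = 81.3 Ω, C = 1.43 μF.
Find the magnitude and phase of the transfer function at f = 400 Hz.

Step 1 — Angular frequency: ω = 2π·400 = 2513 rad/s.
Step 2 — Transfer function: H(jω) = 1/(1 + jωRC).
Step 3 — Denominator: 1 + jωRC = 1 + j·2513·81.3·1.43e-06 = 1 + j0.2922.
Step 4 — H = 0.9213 - j0.2692.
Step 5 — Magnitude: |H| = 0.9599 (-0.4 dB); phase: φ = -16.3°.

|H| = 0.9599 (-0.4 dB), φ = -16.3°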